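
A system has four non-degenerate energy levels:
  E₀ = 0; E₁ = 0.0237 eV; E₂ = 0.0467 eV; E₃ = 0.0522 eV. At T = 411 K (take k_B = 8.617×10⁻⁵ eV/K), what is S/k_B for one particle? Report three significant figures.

k_BT = 8.617×10⁻⁵ × 411 K = 0.035416 eV.
Eᵢ/kT = 0, 0.66919, 1.3186, 1.4739.
Z = Σ e^(−Eᵢ/kT) = e^(−0) + e^(−0.66919) + e^(−1.3186) + e^(−1.4739) = 1.0000 + 0.51212 + 0.26751 + 0.22903 = 2.0087.
⟨E⟩ = Σ EᵢPᵢ = 0.018213 eV.
S/k_B = ln Z + ⟨E⟩/kT = ln(2.0087) + 0.018213/0.035416 = 0.69749 + 0.51426 = 1.21.

1.21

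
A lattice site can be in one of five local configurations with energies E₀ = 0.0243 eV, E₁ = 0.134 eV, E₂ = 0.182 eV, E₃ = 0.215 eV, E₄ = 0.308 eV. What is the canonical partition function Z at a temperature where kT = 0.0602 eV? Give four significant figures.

Z = 0.8586

Eᵢ/kT = 0.403654, 2.22591, 3.02326, 3.57143, 5.11628.
Z = Σ e^(−Eᵢ/kT) = e^(−0.403654) + e^(−2.22591) + e^(−3.02326) + e^(−3.57143) + e^(−5.11628) = 0.667875 + 0.107969 + 0.0486424 + 0.0281156 + 0.00599830 = 0.858600.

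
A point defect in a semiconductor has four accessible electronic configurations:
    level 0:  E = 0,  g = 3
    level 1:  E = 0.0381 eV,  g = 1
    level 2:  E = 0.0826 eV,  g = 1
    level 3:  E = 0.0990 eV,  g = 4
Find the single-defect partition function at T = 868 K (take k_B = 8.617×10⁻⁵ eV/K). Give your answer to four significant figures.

k_BT = 8.617×10⁻⁵ × 868 K = 0.0747956 eV.
Eᵢ/kT = 0, 0.509388, 1.10434, 1.32361.
Z = Σ gᵢe^(−Eᵢ/kT) = 3·e^(−0) + 1·e^(−0.509388) + 1·e^(−1.10434) + 4·e^(−1.32361) = 3.00000 + 0.600863 + 0.331430 + 1.06469 = 4.99698.

Z = 4.997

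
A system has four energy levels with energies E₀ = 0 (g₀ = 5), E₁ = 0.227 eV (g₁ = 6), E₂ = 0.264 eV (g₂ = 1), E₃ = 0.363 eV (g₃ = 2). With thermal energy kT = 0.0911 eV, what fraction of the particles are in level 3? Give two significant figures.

Eᵢ/kT = 0, 2.492, 2.898, 3.985.
Z = Σ gᵢe^(−Eᵢ/kT) = 5·e^(−0) + 6·e^(−2.492) + 1·e^(−2.898) + 2·e^(−3.985) = 5.000 + 0.4965 + 0.05513 + 0.03718 = 5.589.
P₃ = g₃ e^(−E₃/kT) / Z = 0.03718/5.589 = 0.0067.

0.0067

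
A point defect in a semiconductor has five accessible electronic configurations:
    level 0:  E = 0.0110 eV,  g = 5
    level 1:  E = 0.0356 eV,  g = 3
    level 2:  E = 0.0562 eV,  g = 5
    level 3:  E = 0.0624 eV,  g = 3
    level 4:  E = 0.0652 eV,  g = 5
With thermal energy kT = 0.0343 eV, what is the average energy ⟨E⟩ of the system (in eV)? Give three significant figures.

0.0307 eV

Eᵢ/kT = 0.32070, 1.0379, 1.6385, 1.8192, 1.9009.
Z = Σ gᵢe^(−Eᵢ/kT) = 5·e^(−0.32070) + 3·e^(−1.0379) + 5·e^(−1.6385) + 3·e^(−1.8192) + 5·e^(−1.9009) = 3.6282 + 1.0626 + 0.97136 + 0.48647 + 0.74717 = 6.8958.
⟨E⟩ = Σ Eᵢ gᵢe^(−Eᵢ/kT) / Z = (0.0110·3.6282 + 0.0356·1.0626 + 0.0562·0.97136 + 0.0624·0.48647 + 0.0652·0.74717) / 6.8958 = 0.0307 eV.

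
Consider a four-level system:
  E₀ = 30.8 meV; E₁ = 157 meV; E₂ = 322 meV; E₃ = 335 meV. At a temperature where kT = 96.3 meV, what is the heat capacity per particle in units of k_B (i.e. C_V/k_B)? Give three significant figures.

Eᵢ/kT = 0.31983, 1.6303, 3.3437, 3.4787.
Z = Σ e^(−Eᵢ/kT) = e^(−0.31983) + e^(−1.6303) + e^(−3.3437) + e^(−3.4787) = 0.72627 + 0.19587 + 0.035306 + 0.030847 = 0.98829.
⟨E⟩ = 75.710 meV, ⟨E²⟩ = 12789 meV².
C_V/k_B = (⟨E²⟩ − ⟨E⟩²)/(kT)² = (12789 − 5732.0)/9273.7 = 0.761.

0.761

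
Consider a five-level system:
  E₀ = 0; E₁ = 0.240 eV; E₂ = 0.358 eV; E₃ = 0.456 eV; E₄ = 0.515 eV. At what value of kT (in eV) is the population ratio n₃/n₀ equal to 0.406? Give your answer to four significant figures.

n₃/n₀ = exp[−(E₃−E₀)/kT] = 0.406.
⇒ (E₃−E₀)/kT = ln(1/0.406) = ln(2.46305) = 0.901400.
kT = 0.456 eV / 0.901400 = 0.5059 eV.

0.5059 eV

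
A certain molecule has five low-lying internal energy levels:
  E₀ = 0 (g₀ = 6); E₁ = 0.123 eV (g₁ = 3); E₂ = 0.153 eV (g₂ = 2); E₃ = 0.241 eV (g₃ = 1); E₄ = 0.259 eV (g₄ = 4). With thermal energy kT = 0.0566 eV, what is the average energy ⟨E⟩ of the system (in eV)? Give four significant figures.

0.01173 eV

Eᵢ/kT = 0, 2.17314, 2.70318, 4.25795, 4.57597.
Z = Σ gᵢe^(−Eᵢ/kT) = 6·e^(−0) + 3·e^(−2.17314) + 2·e^(−2.70318) + 1·e^(−4.25795) + 4·e^(−4.57597) = 6.00000 + 0.341459 + 0.133984 + 0.0141513 + 0.0411852 = 6.53078.
⟨E⟩ = Σ Eᵢ gᵢe^(−Eᵢ/kT) / Z = (0·6.00000 + 0.123·0.341459 + 0.153·0.133984 + 0.241·0.0141513 + 0.259·0.0411852) / 6.53078 = 0.01173 eV.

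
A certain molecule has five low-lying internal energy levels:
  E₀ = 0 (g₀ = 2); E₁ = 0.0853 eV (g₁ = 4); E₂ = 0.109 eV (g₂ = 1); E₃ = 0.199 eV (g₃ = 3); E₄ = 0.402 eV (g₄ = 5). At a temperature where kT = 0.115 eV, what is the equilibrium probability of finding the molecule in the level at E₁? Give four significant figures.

0.3829

Eᵢ/kT = 0, 0.741739, 0.947826, 1.73043, 3.49565.
Z = Σ gᵢe^(−Eᵢ/kT) = 2·e^(−0) + 4·e^(−0.741739) + 1·e^(−0.947826) + 3·e^(−1.73043) + 5·e^(−3.49565) = 2.00000 + 1.90514 + 0.387583 + 0.531625 + 0.151645 = 4.97599.
P₁ = g₁ e^(−E₁/kT) / Z = 1.90514/4.97599 = 0.3829.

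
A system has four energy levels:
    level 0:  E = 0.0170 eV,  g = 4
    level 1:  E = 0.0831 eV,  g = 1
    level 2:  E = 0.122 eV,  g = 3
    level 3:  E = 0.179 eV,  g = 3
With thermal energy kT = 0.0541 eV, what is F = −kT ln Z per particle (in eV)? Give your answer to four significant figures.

Eᵢ/kT = 0.314233, 1.53604, 2.25508, 3.30869.
Z = Σ gᵢe^(−Eᵢ/kT) = 4·e^(−0.314233) + 1·e^(−1.53604) + 3·e^(−2.25508) + 3·e^(−3.30869) = 2.92140 + 0.215232 + 0.314595 + 0.109692 = 3.56092.
F = −kT ln Z = −0.0541 × ln(3.56092) = −0.0541 × 1.27002 = -0.06871 eV.

-0.06871 eV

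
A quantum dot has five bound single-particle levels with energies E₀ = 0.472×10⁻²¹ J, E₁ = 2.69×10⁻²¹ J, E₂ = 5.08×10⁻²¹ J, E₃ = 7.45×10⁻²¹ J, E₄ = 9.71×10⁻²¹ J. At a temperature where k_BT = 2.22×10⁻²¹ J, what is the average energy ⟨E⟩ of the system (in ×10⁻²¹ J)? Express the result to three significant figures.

1.66 ×10⁻²¹ J

Eᵢ/kT = 0.21261, 1.2117, 2.2883, 3.3559, 4.3739.
Z = Σ e^(−Eᵢ/kT) = e^(−0.21261) + e^(−1.2117) + e^(−2.2883) + e^(−3.3559) + e^(−4.3739) = 0.80847 + 0.29769 + 0.10144 + 0.034878 + 0.012602 = 1.2551.
⟨E⟩ = Σ Eᵢ e^(−Eᵢ/kT) / Z = (0.472·0.80847 + 2.69·0.29769 + 5.08·0.10144 + 7.45·0.034878 + 9.71·0.012602) / 1.2551 = 1.66 ×10⁻²¹ J.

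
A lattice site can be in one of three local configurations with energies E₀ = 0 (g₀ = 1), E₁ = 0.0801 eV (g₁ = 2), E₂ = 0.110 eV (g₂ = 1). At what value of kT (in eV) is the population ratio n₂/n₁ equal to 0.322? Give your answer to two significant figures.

0.068 eV

n₂/n₁ = (g₂/g₁) exp[−(E₂−E₁)/kT] = 0.322.
⇒ (E₂−E₁)/kT = ln((1/2)/0.322) = ln(1.553) = 0.4402.
kT = 0.0299 eV / 0.4402 = 0.068 eV.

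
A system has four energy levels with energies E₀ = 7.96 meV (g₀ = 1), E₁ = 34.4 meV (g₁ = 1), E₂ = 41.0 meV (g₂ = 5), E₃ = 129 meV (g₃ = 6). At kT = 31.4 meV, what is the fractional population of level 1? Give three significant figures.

Eᵢ/kT = 0.25350, 1.0955, 1.3057, 4.1083.
Z = Σ gᵢe^(−Eᵢ/kT) = 1·e^(−0.25350) + 1·e^(−1.0955) + 5·e^(−1.3057) + 6·e^(−4.1083) = 0.77608 + 0.33437 + 1.3549 + 0.098614 = 2.5640.
P₁ = g₁ e^(−E₁/kT) / Z = 0.33437/2.5640 = 0.130.

0.130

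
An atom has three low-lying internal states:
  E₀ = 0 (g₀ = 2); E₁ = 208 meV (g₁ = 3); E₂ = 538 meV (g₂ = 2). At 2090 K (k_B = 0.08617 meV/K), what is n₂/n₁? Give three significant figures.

k_BT = 0.08617 × 2090 K = 180.10 meV.
n₂/n₁ = (g₂/g₁) exp[−(E₂−E₁)/kT] = (2/3) × exp(−(330 meV)/(180.10 meV)) = (2/3) × exp(-1.8323) = 0.107.

0.107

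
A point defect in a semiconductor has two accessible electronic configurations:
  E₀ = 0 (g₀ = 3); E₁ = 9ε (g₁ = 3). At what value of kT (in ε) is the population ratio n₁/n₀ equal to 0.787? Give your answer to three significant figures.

37.6 ε

n₁/n₀ = (g₁/g₀) exp[−(E₁−E₀)/kT] = 0.787.
⇒ (E₁−E₀)/kT = ln((3/3)/0.787) = ln(1.2706) = 0.23949.
kT = 9ε / 0.23949 = 37.6 ε.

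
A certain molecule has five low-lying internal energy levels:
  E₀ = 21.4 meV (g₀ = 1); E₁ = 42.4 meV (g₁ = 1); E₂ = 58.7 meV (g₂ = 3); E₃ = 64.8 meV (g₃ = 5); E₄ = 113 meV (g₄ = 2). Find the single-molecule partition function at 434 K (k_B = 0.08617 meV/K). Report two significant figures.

Z = 2.5

k_BT = 0.08617 × 434 K = 37.40 meV.
Eᵢ/kT = 0.5722, 1.134, 1.570, 1.733, 3.021.
Z = Σ gᵢe^(−Eᵢ/kT) = 1·e^(−0.5722) + 1·e^(−1.134) + 3·e^(−1.570) + 5·e^(−1.733) + 2·e^(−3.021) = 0.5643 + 0.3217 + 0.6241 + 0.8838 + 0.09750 = 2.491.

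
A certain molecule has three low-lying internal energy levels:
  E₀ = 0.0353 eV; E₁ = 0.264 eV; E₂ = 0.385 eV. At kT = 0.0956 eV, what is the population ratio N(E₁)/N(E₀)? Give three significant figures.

n₁/n₀ = exp[−(E₁−E₀)/kT] = exp(−(0.2287 eV)/(0.0956 eV)) = exp(-2.3923) = 0.0914.

0.0914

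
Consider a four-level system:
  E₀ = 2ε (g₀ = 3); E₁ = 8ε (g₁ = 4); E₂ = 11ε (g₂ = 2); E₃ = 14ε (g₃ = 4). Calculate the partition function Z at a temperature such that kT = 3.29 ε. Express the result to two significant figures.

Eᵢ/kT = 0.6079, 2.432, 3.343, 4.255.
Z = Σ gᵢe^(−Eᵢ/kT) = 3·e^(−0.6079) + 4·e^(−2.432) + 2·e^(−3.343) + 4·e^(−4.255) = 1.633 + 0.3514 + 0.07066 + 0.05677 = 2.112.

Z = 2.1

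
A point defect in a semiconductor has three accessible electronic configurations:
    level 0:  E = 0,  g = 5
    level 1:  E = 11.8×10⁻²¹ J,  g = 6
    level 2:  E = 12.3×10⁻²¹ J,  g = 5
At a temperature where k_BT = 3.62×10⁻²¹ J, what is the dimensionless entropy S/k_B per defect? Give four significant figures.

Eᵢ/kT = 0, 3.25967, 3.39779.
Z = Σ gᵢe^(−Eᵢ/kT) = 5·e^(−0) + 6·e^(−3.25967) + 5·e^(−3.39779) = 5.00000 + 0.230406 + 0.167236 = 5.39764.
⟨E⟩ = Σ EᵢPᵢ = 0.884793 ×10⁻²¹ J.
S/k_B = ln Z + ⟨E⟩/kT = ln(5.39764) + 0.884793/3.62 = 1.68596 + 0.244418 = 1.930.

1.930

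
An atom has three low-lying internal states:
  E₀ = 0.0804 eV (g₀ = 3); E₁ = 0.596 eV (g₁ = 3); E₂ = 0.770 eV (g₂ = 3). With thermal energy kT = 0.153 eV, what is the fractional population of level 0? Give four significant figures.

0.9566

Eᵢ/kT = 0.525490, 3.89542, 5.03268.
Z = Σ gᵢe^(−Eᵢ/kT) = 3·e^(−0.525490) + 3·e^(−3.89542) + 3·e^(−5.03268) = 1.77380 + 0.0610045 + 0.0195639 = 1.85437.
P₀ = g₀ e^(−E₀/kT) / Z = 1.77380/1.85437 = 0.9566.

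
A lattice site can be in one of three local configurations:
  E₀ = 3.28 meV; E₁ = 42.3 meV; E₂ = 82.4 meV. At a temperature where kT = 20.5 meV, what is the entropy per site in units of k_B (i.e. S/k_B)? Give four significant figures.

0.4691

Eᵢ/kT = 0.160000, 2.06341, 4.01951.
Z = Σ e^(−Eᵢ/kT) = e^(−0.160000) + e^(−2.06341) + e^(−4.01951) = 0.852144 + 0.127020 + 0.0179618 = 0.997126.
⟨E⟩ = Σ EᵢPᵢ = 9.67584 meV.
S/k_B = ln Z + ⟨E⟩/kT = ln(0.997126) + 9.67584/20.5 = -0.00287814 + 0.471992 = 0.4691.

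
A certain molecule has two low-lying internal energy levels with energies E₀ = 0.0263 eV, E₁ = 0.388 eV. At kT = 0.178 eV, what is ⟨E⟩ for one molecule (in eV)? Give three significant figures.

0.0682 eV

Eᵢ/kT = 0.14775, 2.1798.
Z = Σ e^(−Eᵢ/kT) = e^(−0.14775) + e^(−2.1798) = 0.86265 + 0.11306 = 0.97571.
⟨E⟩ = Σ Eᵢ e^(−Eᵢ/kT) / Z = (0.0263·0.86265 + 0.388·0.11306) / 0.97571 = 0.0682 eV.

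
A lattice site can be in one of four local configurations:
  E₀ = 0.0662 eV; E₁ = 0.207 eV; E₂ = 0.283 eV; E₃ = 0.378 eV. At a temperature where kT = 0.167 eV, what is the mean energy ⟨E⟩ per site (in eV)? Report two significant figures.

Eᵢ/kT = 0.3964, 1.240, 1.695, 2.263.
Z = Σ e^(−Eᵢ/kT) = e^(−0.3964) + e^(−1.240) + e^(−1.695) + e^(−2.263) = 0.6727 + 0.2894 + 0.1836 + 0.1040 = 1.250.
⟨E⟩ = Σ Eᵢ e^(−Eᵢ/kT) / Z = (0.0662·0.6727 + 0.207·0.2894 + 0.283·0.1836 + 0.378·0.1040) / 1.250 = 0.16 eV.

0.16 eV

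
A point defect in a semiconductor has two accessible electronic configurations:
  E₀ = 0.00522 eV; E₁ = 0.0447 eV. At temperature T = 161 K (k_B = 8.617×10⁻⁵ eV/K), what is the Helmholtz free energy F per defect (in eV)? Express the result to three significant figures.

k_BT = 8.617×10⁻⁵ × 161 K = 0.013873 eV.
Eᵢ/kT = 0.37627, 3.2221.
Z = Σ e^(−Eᵢ/kT) = e^(−0.37627) + e^(−3.2221) = 0.68642 + 0.039871 = 0.72629.
F = −kT ln Z = −0.013873 × ln(0.72629) = −0.013873 × -0.31981 = 0.00444 eV.

0.00444 eV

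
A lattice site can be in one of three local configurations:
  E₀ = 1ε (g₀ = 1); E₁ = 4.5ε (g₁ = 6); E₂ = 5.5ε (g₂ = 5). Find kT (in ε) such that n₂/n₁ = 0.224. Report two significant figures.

n₂/n₁ = (g₂/g₁) exp[−(E₂−E₁)/kT] = 0.224.
⇒ (E₂−E₁)/kT = ln((5/6)/0.224) = ln(3.720) = 1.314.
kT = 1.0ε / 1.314 = 0.76 ε.

0.76 ε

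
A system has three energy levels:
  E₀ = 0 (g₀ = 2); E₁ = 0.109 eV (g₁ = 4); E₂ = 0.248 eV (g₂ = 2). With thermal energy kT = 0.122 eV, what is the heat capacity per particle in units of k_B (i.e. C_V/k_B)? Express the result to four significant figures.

0.3509

Eᵢ/kT = 0, 0.893443, 2.03279.
Z = Σ gᵢe^(−Eᵢ/kT) = 2·e^(−0) + 4·e^(−0.893443) + 2·e^(−2.03279) = 2.00000 + 1.63698 + 0.261939 = 3.89892.
⟨E⟩ = 0.0624254 eV, ⟨E²⟩ = 0.00912028 eV².
C_V/k_B = (⟨E²⟩ − ⟨E⟩²)/(kT)² = (0.00912028 − 0.00389693)/0.0148840 = 0.3509.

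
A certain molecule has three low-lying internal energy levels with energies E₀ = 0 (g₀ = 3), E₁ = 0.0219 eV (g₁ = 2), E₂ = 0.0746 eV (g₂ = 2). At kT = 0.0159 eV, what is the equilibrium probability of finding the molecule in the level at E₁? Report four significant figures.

Eᵢ/kT = 0, 1.37736, 4.69182.
Z = Σ gᵢe^(−Eᵢ/kT) = 3·e^(−0) + 2·e^(−1.37736) + 2·e^(−4.69182) = 3.00000 + 0.504487 + 0.0183400 = 3.52283.
P₁ = g₁ e^(−E₁/kT) / Z = 0.504487/3.52283 = 0.1432.

0.1432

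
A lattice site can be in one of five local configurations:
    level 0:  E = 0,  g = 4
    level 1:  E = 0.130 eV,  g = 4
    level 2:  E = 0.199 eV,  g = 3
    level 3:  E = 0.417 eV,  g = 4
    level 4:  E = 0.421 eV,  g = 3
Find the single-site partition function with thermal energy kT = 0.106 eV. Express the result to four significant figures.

Z = 5.767

Eᵢ/kT = 0, 1.22642, 1.87736, 3.93396, 3.97170.
Z = Σ gᵢe^(−Eᵢ/kT) = 4·e^(−0) + 4·e^(−1.22642) + 3·e^(−1.87736) + 4·e^(−3.93396) + 3·e^(−3.97170) = 4.00000 + 1.17336 + 0.458980 + 0.0782641 + 0.0565241 = 5.76713.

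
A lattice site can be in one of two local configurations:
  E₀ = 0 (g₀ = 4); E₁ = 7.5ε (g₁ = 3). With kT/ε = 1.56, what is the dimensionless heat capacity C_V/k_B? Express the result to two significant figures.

0.14

Eᵢ/kT = 0, 4.808.
Z = Σ gᵢe^(−Eᵢ/kT) = 4·e^(−0) + 3·e^(−4.808) = 4.000 + 0.02449 = 4.024.
⟨E⟩ = 0.04564 ε, ⟨E²⟩ = 0.3423 ε².
C_V/k_B = (⟨E²⟩ − ⟨E⟩²)/(kT)² = (0.3423 − 0.002083)/2.434 = 0.14.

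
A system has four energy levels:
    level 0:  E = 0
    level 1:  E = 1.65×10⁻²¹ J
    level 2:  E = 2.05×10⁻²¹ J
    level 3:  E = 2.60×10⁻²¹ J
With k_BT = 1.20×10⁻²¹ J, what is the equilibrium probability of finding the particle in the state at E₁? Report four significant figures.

Eᵢ/kT = 0, 1.37500, 1.70833, 2.16667.
Z = Σ e^(−Eᵢ/kT) = e^(−0) + e^(−1.37500) + e^(−1.70833) + e^(−2.16667) = 1.00000 + 0.252840 + 0.181168 + 0.114558 = 1.54857.
P₁ = e^(−E₁/kT) / Z = 0.252840/1.54857 = 0.1633.

0.1633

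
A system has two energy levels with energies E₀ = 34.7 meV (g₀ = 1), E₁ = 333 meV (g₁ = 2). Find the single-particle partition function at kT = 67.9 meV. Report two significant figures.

Z = 0.61

Eᵢ/kT = 0.5110, 4.904.
Z = Σ gᵢe^(−Eᵢ/kT) = 1·e^(−0.5110) + 2·e^(−4.904) = 0.5999 + 0.01483 = 0.6147.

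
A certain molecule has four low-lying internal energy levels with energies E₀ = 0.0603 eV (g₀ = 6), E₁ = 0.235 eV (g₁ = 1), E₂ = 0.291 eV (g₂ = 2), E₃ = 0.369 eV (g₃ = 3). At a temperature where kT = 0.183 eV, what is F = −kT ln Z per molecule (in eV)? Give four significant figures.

Eᵢ/kT = 0.329508, 1.28415, 1.59016, 2.01639.
Z = Σ gᵢe^(−Eᵢ/kT) = 6·e^(−0.329508) + 1·e^(−1.28415) + 2·e^(−1.59016) + 3·e^(−2.01639) = 4.31567 + 0.276886 + 0.407786 + 0.399406 = 5.39975.
F = −kT ln Z = −0.183 × ln(5.39975) = −0.183 × 1.68635 = -0.3086 eV.

-0.3086 eV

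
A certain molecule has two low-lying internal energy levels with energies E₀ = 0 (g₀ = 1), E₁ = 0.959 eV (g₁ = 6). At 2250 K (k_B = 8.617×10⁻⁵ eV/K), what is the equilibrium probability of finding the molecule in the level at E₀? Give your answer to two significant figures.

k_BT = 8.617×10⁻⁵ × 2250 K = 0.1939 eV.
Eᵢ/kT = 0, 4.946.
Z = Σ gᵢe^(−Eᵢ/kT) = 1·e^(−0) + 6·e^(−4.946) = 1.000 + 0.04267 = 1.043.
P₀ = g₀ e^(−E₀/kT) / Z = 1.000/1.043 = 0.96.

0.96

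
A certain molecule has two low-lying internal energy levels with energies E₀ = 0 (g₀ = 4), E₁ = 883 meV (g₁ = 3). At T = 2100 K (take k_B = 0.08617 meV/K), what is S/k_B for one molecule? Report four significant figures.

k_BT = 0.08617 × 2100 K = 180.957 meV.
Eᵢ/kT = 0, 4.87961.
Z = Σ gᵢe^(−Eᵢ/kT) = 4·e^(−0) + 3·e^(−4.87961) = 4.00000 + 0.0227999 = 4.02280.
⟨E⟩ = Σ EᵢPᵢ = 5.00455 meV.
S/k_B = ln Z + ⟨E⟩/kT = ln(4.02280) + 5.00455/180.957 = 1.39198 + 0.0276560 = 1.420.

1.420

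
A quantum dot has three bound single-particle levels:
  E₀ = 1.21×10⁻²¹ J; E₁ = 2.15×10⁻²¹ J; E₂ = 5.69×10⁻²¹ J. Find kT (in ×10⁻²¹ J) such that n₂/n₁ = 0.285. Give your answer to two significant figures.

2.8 ×10⁻²¹ J

n₂/n₁ = exp[−(E₂−E₁)/kT] = 0.285.
⇒ (E₂−E₁)/kT = ln(1/0.285) = ln(3.509) = 1.255.
kT = 3.54 ×10⁻²¹ J / 1.255 = 2.8 ×10⁻²¹ J.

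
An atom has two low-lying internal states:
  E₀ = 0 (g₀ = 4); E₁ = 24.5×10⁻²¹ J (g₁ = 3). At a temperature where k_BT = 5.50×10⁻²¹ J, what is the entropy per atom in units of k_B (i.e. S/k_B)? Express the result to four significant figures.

Eᵢ/kT = 0, 4.45455.
Z = Σ gᵢe^(−Eᵢ/kT) = 4·e^(−0) + 3·e^(−4.45455) = 4.00000 + 0.0348767 = 4.03488.
⟨E⟩ = Σ EᵢPᵢ = 0.211773 ×10⁻²¹ J.
S/k_B = ln Z + ⟨E⟩/kT = ln(4.03488) + 0.211773/5.50 = 1.39498 + 0.0385042 = 1.433.

1.433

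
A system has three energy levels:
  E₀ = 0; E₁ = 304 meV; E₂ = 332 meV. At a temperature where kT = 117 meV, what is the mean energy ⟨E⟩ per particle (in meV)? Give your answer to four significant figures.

Eᵢ/kT = 0, 2.59829, 2.83761.
Z = Σ e^(−Eᵢ/kT) = e^(−0) + e^(−2.59829) + e^(−2.83761) = 1.00000 + 0.0744007 + 0.0585655 = 1.13297.
⟨E⟩ = Σ Eᵢ e^(−Eᵢ/kT) / Z = (0·1.00000 + 304·0.0744007 + 332·0.0585655) / 1.13297 = 37.13 meV.

37.13 meV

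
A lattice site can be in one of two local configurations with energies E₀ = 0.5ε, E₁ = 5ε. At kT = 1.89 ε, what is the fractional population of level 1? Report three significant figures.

0.0846

Eᵢ/kT = 0.26455, 2.6455.
Z = Σ e^(−Eᵢ/kT) = e^(−0.26455) + e^(−2.6455) = 0.76755 + 0.070970 = 0.83852.
P₁ = e^(−E₁/kT) / Z = 0.070970/0.83852 = 0.0846.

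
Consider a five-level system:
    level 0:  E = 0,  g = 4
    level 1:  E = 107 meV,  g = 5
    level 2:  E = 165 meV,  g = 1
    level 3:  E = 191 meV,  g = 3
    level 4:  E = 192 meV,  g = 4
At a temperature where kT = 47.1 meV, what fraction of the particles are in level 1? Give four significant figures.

0.1105

Eᵢ/kT = 0, 2.27176, 3.50318, 4.05520, 4.07643.
Z = Σ gᵢe^(−Eᵢ/kT) = 4·e^(−0) + 5·e^(−2.27176) + 1·e^(−3.50318) + 3·e^(−4.05520) + 4·e^(−4.07643) = 4.00000 + 0.515653 + 0.0301015 + 0.0519960 + 0.0678717 = 4.66562.
P₁ = g₁ e^(−E₁/kT) / Z = 0.515653/4.66562 = 0.1105.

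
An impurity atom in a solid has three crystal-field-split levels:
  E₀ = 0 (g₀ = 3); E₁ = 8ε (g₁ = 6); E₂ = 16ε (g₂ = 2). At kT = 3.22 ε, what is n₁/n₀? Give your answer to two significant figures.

0.17

n₁/n₀ = (g₁/g₀) exp[−(E₁−E₀)/kT] = (6/3) × exp(−(8ε)/(3.22ε)) = (6/3) × exp(-2.484) = 0.17.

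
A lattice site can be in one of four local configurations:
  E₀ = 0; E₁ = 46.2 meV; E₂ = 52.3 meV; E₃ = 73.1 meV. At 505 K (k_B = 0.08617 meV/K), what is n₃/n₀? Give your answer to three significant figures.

0.186

k_BT = 0.08617 × 505 K = 43.516 meV.
n₃/n₀ = exp[−(E₃−E₀)/kT] = exp(−(73.1 meV)/(43.516 meV)) = exp(-1.6798) = 0.186.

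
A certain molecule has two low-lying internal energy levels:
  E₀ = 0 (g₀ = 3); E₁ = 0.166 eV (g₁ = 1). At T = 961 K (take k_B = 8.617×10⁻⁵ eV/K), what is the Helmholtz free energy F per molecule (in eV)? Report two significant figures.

k_BT = 8.617×10⁻⁵ × 961 K = 0.08281 eV.
Eᵢ/kT = 0, 2.005.
Z = Σ gᵢe^(−Eᵢ/kT) = 3·e^(−0) + 1·e^(−2.005) = 3.000 + 0.1347 = 3.135.
F = −kT ln Z = −0.08281 × ln(3.135) = −0.08281 × 1.143 = -0.095 eV.

-0.095 eV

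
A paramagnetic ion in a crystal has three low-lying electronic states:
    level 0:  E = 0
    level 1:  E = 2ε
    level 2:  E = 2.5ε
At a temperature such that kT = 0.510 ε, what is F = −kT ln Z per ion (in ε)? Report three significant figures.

-0.0137 ε

Eᵢ/kT = 0, 3.9216, 4.9020.
Z = Σ e^(−Eᵢ/kT) = e^(−0) + e^(−3.9216) + e^(−4.9020) = 1.0000 + 0.019809 + 0.0074317 = 1.0272.
F = −kT ln Z = −0.510 × ln(1.0272) = −0.510 × 0.026837 = -0.0137 ε.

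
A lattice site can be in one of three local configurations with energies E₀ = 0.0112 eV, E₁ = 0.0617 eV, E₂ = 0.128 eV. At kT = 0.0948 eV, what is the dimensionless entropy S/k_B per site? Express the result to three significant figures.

0.988

Eᵢ/kT = 0.11814, 0.65084, 1.3502.
Z = Σ e^(−Eᵢ/kT) = e^(−0.11814) + e^(−0.65084) + e^(−1.3502) = 0.88857 + 0.52161 + 0.25919 = 1.6694.
⟨E⟩ = Σ EᵢPᵢ = 0.045113 eV.
S/k_B = ln Z + ⟨E⟩/kT = ln(1.6694) + 0.045113/0.0948 = 0.51246 + 0.47588 = 0.988.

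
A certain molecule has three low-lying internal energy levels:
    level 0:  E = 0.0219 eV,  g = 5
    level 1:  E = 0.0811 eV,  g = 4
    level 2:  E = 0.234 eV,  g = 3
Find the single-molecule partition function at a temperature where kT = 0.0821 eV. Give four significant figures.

Eᵢ/kT = 0.266748, 0.987820, 2.85018.
Z = Σ gᵢe^(−Eᵢ/kT) = 5·e^(−0.266748) + 4·e^(−0.987820) + 3·e^(−2.85018) = 3.82933 + 1.48955 + 0.173502 = 5.49238.

Z = 5.492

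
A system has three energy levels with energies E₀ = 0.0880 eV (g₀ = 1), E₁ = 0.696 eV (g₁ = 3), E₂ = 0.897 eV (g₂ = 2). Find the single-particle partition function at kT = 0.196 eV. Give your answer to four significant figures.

Eᵢ/kT = 0.448980, 3.55102, 4.57653.
Z = Σ gᵢe^(−Eᵢ/kT) = 1·e^(−0.448980) + 3·e^(−3.55102) + 2·e^(−4.57653) = 0.638279 + 0.0860861 + 0.0205811 = 0.744946.

Z = 0.7449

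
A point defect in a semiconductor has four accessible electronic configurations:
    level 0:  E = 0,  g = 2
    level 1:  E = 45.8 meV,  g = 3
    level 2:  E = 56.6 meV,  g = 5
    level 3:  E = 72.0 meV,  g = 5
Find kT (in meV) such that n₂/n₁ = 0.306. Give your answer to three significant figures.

n₂/n₁ = (g₂/g₁) exp[−(E₂−E₁)/kT] = 0.306.
⇒ (E₂−E₁)/kT = ln((5/3)/0.306) = ln(5.4466) = 1.6950.
kT = 10.8 meV / 1.6950 = 6.37 meV.

6.37 meV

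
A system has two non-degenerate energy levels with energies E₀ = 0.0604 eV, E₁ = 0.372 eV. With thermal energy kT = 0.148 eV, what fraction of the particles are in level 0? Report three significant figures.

Eᵢ/kT = 0.40811, 2.5135.
Z = Σ e^(−Eᵢ/kT) = e^(−0.40811) + e^(−2.5135) = 0.66491 + 0.080984 = 0.74589.
P₀ = e^(−E₀/kT) / Z = 0.66491/0.74589 = 0.891.

0.891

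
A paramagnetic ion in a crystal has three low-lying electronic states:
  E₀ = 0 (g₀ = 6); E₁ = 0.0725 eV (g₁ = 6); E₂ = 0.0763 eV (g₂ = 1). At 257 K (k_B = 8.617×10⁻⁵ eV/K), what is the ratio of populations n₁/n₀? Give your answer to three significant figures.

k_BT = 8.617×10⁻⁵ × 257 K = 0.022146 eV.
n₁/n₀ = (g₁/g₀) exp[−(E₁−E₀)/kT] = (6/6) × exp(−(0.0725 eV)/(0.022146 eV)) = (6/6) × exp(-3.2737) = 0.0379.

0.0379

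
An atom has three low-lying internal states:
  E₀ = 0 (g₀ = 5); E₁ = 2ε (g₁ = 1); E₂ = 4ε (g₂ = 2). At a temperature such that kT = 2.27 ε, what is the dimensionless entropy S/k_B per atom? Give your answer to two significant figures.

Eᵢ/kT = 0, 0.8811, 1.762.
Z = Σ gᵢe^(−Eᵢ/kT) = 5·e^(−0) + 1·e^(−0.8811) + 2·e^(−1.762) = 5.000 + 0.4143 + 0.3434 = 5.758.
⟨E⟩ = Σ EᵢPᵢ = 0.3825 ε.
S/k_B = ln Z + ⟨E⟩/kT = ln(5.758) + 0.3825/2.27 = 1.751 + 0.1685 = 1.9.

1.9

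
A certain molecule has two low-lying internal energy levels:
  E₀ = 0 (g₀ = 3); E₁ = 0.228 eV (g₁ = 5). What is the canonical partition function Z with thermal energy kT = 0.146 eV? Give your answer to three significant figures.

Z = 4.05

Eᵢ/kT = 0, 1.5616.
Z = Σ gᵢe^(−Eᵢ/kT) = 3·e^(−0) + 5·e^(−1.5616) = 3.0000 + 1.0490 = 4.0490.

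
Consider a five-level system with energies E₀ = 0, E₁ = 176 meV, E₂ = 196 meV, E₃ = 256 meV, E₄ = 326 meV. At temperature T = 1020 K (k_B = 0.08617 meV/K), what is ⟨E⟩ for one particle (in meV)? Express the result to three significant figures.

k_BT = 0.08617 × 1020 K = 87.893 meV.
Eᵢ/kT = 0, 2.0024, 2.2300, 2.9126, 3.7091.
Z = Σ e^(−Eᵢ/kT) = e^(−0) + e^(−2.0024) + e^(−2.2300) + e^(−2.9126) + e^(−3.7091) = 1.0000 + 0.13501 + 0.10753 + 0.054334 + 0.024500 = 1.3214.
⟨E⟩ = Σ Eᵢ e^(−Eᵢ/kT) / Z = (0·1.0000 + 176·0.13501 + 196·0.10753 + 256·0.054334 + 326·0.024500) / 1.3214 = 50.5 meV.

50.5 meV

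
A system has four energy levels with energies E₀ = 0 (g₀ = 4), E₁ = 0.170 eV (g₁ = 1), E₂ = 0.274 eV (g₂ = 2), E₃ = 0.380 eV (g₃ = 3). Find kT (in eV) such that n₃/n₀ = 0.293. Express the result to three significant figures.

n₃/n₀ = (g₃/g₀) exp[−(E₃−E₀)/kT] = 0.293.
⇒ (E₃−E₀)/kT = ln((3/4)/0.293) = ln(2.5597) = 0.93989.
kT = 0.380 eV / 0.93989 = 0.404 eV.

0.404 eV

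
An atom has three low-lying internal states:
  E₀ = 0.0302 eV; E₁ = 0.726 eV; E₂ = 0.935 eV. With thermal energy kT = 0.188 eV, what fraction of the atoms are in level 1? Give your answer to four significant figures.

0.02391

Eᵢ/kT = 0.160638, 3.86170, 4.97340.
Z = Σ e^(−Eᵢ/kT) = e^(−0.160638) + e^(−3.86170) + e^(−4.97340) = 0.851600 + 0.0210322 + 0.00691958 = 0.879552.
P₁ = e^(−E₁/kT) / Z = 0.0210322/0.879552 = 0.02391.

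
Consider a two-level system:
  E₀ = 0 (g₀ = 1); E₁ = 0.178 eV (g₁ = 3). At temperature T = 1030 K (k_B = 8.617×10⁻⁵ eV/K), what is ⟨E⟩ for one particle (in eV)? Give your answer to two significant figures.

0.051 eV

k_BT = 8.617×10⁻⁵ × 1030 K = 0.08876 eV.
Eᵢ/kT = 0, 2.005.
Z = Σ gᵢe^(−Eᵢ/kT) = 1·e^(−0) + 3·e^(−2.005) = 1.000 + 0.4040 = 1.404.
⟨E⟩ = Σ Eᵢ gᵢe^(−Eᵢ/kT) / Z = (0·1.000 + 0.178·0.4040) / 1.404 = 0.051 eV.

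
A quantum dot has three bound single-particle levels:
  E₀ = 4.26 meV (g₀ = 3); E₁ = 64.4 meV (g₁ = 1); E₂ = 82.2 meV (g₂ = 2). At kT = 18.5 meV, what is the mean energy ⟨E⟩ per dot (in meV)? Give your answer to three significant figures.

Eᵢ/kT = 0.23027, 3.4811, 4.4432.
Z = Σ gᵢe^(−Eᵢ/kT) = 3·e^(−0.23027) + 1·e^(−3.4811) + 2·e^(−4.4432) = 2.3830 + 0.030774 + 0.023517 = 2.4373.
⟨E⟩ = Σ Eᵢ gᵢe^(−Eᵢ/kT) / Z = (4.26·2.3830 + 64.4·0.030774 + 82.2·0.023517) / 2.4373 = 5.77 meV.

5.77 meV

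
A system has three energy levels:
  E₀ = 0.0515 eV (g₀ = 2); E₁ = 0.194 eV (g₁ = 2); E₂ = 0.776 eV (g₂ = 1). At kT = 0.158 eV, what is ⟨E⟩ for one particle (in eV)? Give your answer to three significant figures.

Eᵢ/kT = 0.32595, 1.2278, 4.9114.
Z = Σ gᵢe^(−Eᵢ/kT) = 2·e^(−0.32595) + 2·e^(−1.2278) + 1·e^(−4.9114) = 1.4437 + 0.58587 + 0.0073622 = 2.0369.
⟨E⟩ = Σ Eᵢ gᵢe^(−Eᵢ/kT) / Z = (0.0515·1.4437 + 0.194·0.58587 + 0.776·0.0073622) / 2.0369 = 0.0951 eV.

0.0951 eV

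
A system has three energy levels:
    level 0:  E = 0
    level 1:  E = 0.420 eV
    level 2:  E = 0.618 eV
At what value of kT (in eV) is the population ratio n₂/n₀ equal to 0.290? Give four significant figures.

0.4992 eV

n₂/n₀ = exp[−(E₂−E₀)/kT] = 0.290.
⇒ (E₂−E₀)/kT = ln(1/0.290) = ln(3.44828) = 1.23788.
kT = 0.618 eV / 1.23788 = 0.4992 eV.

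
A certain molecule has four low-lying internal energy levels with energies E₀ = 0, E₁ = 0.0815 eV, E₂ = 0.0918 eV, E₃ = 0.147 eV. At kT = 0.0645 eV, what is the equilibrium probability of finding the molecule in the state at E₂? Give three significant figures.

Eᵢ/kT = 0, 1.2636, 1.4233, 2.2791.
Z = Σ e^(−Eᵢ/kT) = e^(−0) + e^(−1.2636) + e^(−1.4233) + e^(−2.2791) = 1.0000 + 0.28263 + 0.24092 + 0.10238 = 1.6259.
P₂ = e^(−E₂/kT) / Z = 0.24092/1.6259 = 0.148.

0.148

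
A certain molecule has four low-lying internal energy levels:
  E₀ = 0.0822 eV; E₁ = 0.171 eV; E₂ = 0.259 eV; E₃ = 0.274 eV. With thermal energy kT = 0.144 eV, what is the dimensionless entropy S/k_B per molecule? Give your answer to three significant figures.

1.24

Eᵢ/kT = 0.57083, 1.1875, 1.7986, 1.9028.
Z = Σ e^(−Eᵢ/kT) = e^(−0.57083) + e^(−1.1875) + e^(−1.7986) + e^(−1.9028) = 0.56506 + 0.30498 + 0.16553 + 0.14915 = 1.1847.
⟨E⟩ = Σ EᵢPᵢ = 0.15391 eV.
S/k_B = ln Z + ⟨E⟩/kT = ln(1.1847) + 0.15391/0.144 = 0.16949 + 1.0688 = 1.24.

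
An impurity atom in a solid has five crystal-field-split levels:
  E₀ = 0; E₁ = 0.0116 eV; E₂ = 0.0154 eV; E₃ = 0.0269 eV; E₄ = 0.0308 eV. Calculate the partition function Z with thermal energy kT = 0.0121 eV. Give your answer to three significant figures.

Z = 1.85

Eᵢ/kT = 0, 0.95868, 1.2727, 2.2231, 2.5455.
Z = Σ e^(−Eᵢ/kT) = e^(−0) + e^(−0.95868) + e^(−1.2727) + e^(−2.2231) + e^(−2.5455) = 1.0000 + 0.38340 + 0.28007 + 0.10827 + 0.078434 = 1.8502.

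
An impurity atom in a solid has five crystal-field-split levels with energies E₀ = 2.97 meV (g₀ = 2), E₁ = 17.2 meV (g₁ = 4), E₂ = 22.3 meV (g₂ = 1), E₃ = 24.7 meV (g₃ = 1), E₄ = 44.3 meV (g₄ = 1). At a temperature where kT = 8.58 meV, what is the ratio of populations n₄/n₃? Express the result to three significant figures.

0.102

n₄/n₃ = (g₄/g₃) exp[−(E₄−E₃)/kT] = (1/1) × exp(−(19.6 meV)/(8.58 meV)) = (1/1) × exp(-2.2844) = 0.102.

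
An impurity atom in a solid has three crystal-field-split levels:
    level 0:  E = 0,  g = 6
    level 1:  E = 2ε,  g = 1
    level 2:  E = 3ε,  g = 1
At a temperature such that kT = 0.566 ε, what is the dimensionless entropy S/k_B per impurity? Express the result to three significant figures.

1.82

Eᵢ/kT = 0, 3.5336, 5.3004.
Z = Σ gᵢe^(−Eᵢ/kT) = 6·e^(−0) + 1·e^(−3.5336) + 1·e^(−5.3004) = 6.0000 + 0.029200 + 0.0049896 = 6.0342.
⟨E⟩ = Σ EᵢPᵢ = 0.012159 ε.
S/k_B = ln Z + ⟨E⟩/kT = ln(6.0342) + 0.012159/0.566 = 1.7974 + 0.021482 = 1.82.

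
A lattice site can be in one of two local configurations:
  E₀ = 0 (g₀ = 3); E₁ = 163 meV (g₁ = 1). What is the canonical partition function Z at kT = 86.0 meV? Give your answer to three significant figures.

Eᵢ/kT = 0, 1.8953.
Z = Σ gᵢe^(−Eᵢ/kT) = 3·e^(−0) + 1·e^(−1.8953) = 3.0000 + 0.15027 = 3.1503.

Z = 3.15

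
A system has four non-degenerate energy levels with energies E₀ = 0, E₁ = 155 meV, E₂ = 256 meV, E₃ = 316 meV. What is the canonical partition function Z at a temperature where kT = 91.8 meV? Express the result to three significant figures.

Eᵢ/kT = 0, 1.6885, 2.7887, 3.4423.
Z = Σ e^(−Eᵢ/kT) = e^(−0) + e^(−1.6885) + e^(−2.7887) + e^(−3.4423) = 1.0000 + 0.18480 + 0.061501 + 0.031991 = 1.2783.

Z = 1.28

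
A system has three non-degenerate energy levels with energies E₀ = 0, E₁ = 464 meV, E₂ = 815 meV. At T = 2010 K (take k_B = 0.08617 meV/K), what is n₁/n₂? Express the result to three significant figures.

k_BT = 0.08617 × 2010 K = 173.20 meV.
n₁/n₂ = exp[−(E₁−E₂)/kT] = exp(−(-351 meV)/(173.20 meV)) = exp(2.0266) = 7.59.

7.59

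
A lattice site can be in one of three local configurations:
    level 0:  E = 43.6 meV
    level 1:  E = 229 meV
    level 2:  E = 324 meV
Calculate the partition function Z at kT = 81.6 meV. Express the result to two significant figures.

Z = 0.67

Eᵢ/kT = 0.5343, 2.806, 3.971.
Z = Σ e^(−Eᵢ/kT) = e^(−0.5343) + e^(−2.806) + e^(−3.971) = 0.5861 + 0.06045 + 0.01885 = 0.6654.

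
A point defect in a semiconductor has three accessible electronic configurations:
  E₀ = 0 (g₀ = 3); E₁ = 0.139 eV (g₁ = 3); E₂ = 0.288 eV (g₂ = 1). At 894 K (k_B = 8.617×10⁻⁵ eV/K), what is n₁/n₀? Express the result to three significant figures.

0.165

k_BT = 8.617×10⁻⁵ × 894 K = 0.077036 eV.
n₁/n₀ = (g₁/g₀) exp[−(E₁−E₀)/kT] = (3/3) × exp(−(0.139 eV)/(0.077036 eV)) = (3/3) × exp(-1.8044) = 0.165.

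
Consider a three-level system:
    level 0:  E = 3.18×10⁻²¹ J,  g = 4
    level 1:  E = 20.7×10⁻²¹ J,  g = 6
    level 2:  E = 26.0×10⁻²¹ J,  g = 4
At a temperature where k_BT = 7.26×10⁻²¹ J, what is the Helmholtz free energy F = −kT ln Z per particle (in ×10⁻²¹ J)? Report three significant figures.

-8.07 ×10⁻²¹ J

Eᵢ/kT = 0.43802, 2.8512, 3.5813.
Z = Σ gᵢe^(−Eᵢ/kT) = 4·e^(−0.43802) + 6·e^(−2.8512) + 4·e^(−3.5813) = 2.5813 + 0.34665 + 0.11136 = 3.0393.
F = −kT ln Z = −7.26 × ln(3.0393) = −7.26 × 1.1116 = -8.07 ×10⁻²¹ J.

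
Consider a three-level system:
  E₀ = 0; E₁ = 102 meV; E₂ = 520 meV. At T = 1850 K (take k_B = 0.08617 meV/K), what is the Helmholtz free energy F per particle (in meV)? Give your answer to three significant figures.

-71.5 meV

k_BT = 0.08617 × 1850 K = 159.41 meV.
Eᵢ/kT = 0, 0.63986, 3.2620.
Z = Σ e^(−Eᵢ/kT) = e^(−0) + e^(−0.63986) + e^(−3.2620) = 1.0000 + 0.52737 + 0.038312 = 1.5657.
F = −kT ln Z = −159.41 × ln(1.5657) = −159.41 × 0.44833 = -71.5 meV.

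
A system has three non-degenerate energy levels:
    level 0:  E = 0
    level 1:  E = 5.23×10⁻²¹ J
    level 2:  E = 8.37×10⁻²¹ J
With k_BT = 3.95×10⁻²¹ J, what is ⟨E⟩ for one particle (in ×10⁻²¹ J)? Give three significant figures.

1.73 ×10⁻²¹ J

Eᵢ/kT = 0, 1.3241, 2.1190.
Z = Σ e^(−Eᵢ/kT) = e^(−0) + e^(−1.3241) + e^(−2.1190) = 1.0000 + 0.26604 + 0.12015 = 1.3862.
⟨E⟩ = Σ Eᵢ e^(−Eᵢ/kT) / Z = (0·1.0000 + 5.23·0.26604 + 8.37·0.12015) / 1.3862 = 1.73 ×10⁻²¹ J.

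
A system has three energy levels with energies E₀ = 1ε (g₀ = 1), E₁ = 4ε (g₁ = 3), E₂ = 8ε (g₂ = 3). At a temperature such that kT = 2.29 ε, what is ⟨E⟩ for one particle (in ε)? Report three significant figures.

2.75 ε

Eᵢ/kT = 0.43668, 1.7467, 3.4934.
Z = Σ gᵢe^(−Eᵢ/kT) = 1·e^(−0.43668) + 3·e^(−1.7467) + 3·e^(−3.4934) = 0.64618 + 0.52305 + 0.091192 = 1.2604.
⟨E⟩ = Σ Eᵢ gᵢe^(−Eᵢ/kT) / Z = (1·0.64618 + 4·0.52305 + 8·0.091192) / 1.2604 = 2.75 ε.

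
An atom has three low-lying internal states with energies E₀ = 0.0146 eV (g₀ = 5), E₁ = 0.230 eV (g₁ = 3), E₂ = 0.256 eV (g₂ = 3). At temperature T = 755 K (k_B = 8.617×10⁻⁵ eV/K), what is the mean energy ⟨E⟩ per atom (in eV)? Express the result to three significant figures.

k_BT = 8.617×10⁻⁵ × 755 K = 0.065058 eV.
Eᵢ/kT = 0.22442, 3.5353, 3.9350.
Z = Σ gᵢe^(−Eᵢ/kT) = 5·e^(−0.22442) + 3·e^(−3.5353) + 3·e^(−3.9350) = 3.9949 + 0.087450 + 0.058637 = 4.1410.
⟨E⟩ = Σ Eᵢ gᵢe^(−Eᵢ/kT) / Z = (0.0146·3.9949 + 0.230·0.087450 + 0.256·0.058637) / 4.1410 = 0.0226 eV.

0.0226 eV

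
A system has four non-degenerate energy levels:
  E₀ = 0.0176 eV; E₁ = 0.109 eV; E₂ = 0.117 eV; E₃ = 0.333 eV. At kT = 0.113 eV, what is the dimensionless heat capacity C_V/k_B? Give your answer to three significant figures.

Eᵢ/kT = 0.15575, 0.96460, 1.0354, 2.9469.
Z = Σ e^(−Eᵢ/kT) = e^(−0.15575) + e^(−0.96460) + e^(−1.0354) + e^(−2.9469) = 0.85577 + 0.38114 + 0.35508 + 0.052502 = 1.6445.
⟨E⟩ = 0.070315 eV, ⟨E²⟩ = 0.0094108 eV².
C_V/k_B = (⟨E²⟩ − ⟨E⟩²)/(kT)² = (0.0094108 − 0.0049442)/0.012769 = 0.350.

0.350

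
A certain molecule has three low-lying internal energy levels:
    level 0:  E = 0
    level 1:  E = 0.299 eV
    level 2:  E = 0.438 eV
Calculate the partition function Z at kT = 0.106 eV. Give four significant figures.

Z = 1.076

Eᵢ/kT = 0, 2.82075, 4.13208.
Z = Σ e^(−Eᵢ/kT) = e^(−0) + e^(−2.82075) + e^(−4.13208) = 1.00000 + 0.0595613 + 0.0160495 = 1.07561.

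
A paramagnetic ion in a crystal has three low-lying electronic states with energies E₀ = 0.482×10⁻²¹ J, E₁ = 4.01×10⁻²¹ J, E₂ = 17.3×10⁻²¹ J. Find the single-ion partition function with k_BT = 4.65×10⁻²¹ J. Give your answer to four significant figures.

Z = 1.348

Eᵢ/kT = 0.103656, 0.862366, 3.72043.
Z = Σ e^(−Eᵢ/kT) = e^(−0.103656) + e^(−0.862366) + e^(−3.72043) = 0.901535 + 0.422162 + 0.0242235 = 1.34792.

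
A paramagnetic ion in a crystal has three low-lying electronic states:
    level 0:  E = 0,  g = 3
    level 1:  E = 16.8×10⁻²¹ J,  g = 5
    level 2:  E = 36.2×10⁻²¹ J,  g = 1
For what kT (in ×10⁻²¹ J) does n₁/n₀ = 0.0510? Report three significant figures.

4.82 ×10⁻²¹ J

n₁/n₀ = (g₁/g₀) exp[−(E₁−E₀)/kT] = 0.0510.
⇒ (E₁−E₀)/kT = ln((5/3)/0.0510) = ln(32.680) = 3.4868.
kT = 16.8 ×10⁻²¹ J / 3.4868 = 4.82 ×10⁻²¹ J.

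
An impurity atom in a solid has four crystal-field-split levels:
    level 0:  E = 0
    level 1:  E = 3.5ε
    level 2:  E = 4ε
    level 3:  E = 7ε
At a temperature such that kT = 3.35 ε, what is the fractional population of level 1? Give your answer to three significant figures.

Eᵢ/kT = 0, 1.0448, 1.1940, 2.0896.
Z = Σ e^(−Eᵢ/kT) = e^(−0) + e^(−1.0448) + e^(−1.1940) + e^(−2.0896) = 1.0000 + 0.35176 + 0.30301 + 0.12374 = 1.7785.
P₁ = e^(−E₁/kT) / Z = 0.35176/1.7785 = 0.198.

0.198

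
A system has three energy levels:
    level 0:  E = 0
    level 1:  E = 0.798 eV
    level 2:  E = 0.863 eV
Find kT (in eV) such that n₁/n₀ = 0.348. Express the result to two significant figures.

0.76 eV

n₁/n₀ = exp[−(E₁−E₀)/kT] = 0.348.
⇒ (E₁−E₀)/kT = ln(1/0.348) = ln(2.874) = 1.056.
kT = 0.798 eV / 1.056 = 0.76 eV.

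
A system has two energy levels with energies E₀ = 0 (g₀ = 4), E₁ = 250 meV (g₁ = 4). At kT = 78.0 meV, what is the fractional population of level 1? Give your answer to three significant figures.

Eᵢ/kT = 0, 3.2051.
Z = Σ gᵢe^(−Eᵢ/kT) = 4·e^(−0) + 4·e^(−3.2051) = 4.0000 + 0.16222 = 4.1622.
P₁ = g₁ e^(−E₁/kT) / Z = 0.16222/4.1622 = 0.0390.

0.0390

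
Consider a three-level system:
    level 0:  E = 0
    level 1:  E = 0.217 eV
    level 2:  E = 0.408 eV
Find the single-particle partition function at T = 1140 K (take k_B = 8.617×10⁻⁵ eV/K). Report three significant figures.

Z = 1.13

k_BT = 8.617×10⁻⁵ × 1140 K = 0.098234 eV.
Eᵢ/kT = 0, 2.2090, 4.1533.
Z = Σ e^(−Eᵢ/kT) = e^(−0) + e^(−2.2090) + e^(−4.1533) = 1.0000 + 0.10981 + 0.015712 = 1.1255.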